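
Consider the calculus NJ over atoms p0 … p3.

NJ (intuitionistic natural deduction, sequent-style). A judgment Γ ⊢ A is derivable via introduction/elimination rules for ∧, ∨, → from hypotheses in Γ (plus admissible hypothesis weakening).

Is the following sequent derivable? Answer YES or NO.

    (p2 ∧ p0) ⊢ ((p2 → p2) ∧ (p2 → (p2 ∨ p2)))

Derivation trace:
[∧I] (p2 ∧ p0) ⊢ ((p2 → p2) ∧ (p2 → (p2 ∨ p2)))
  [→I]  ⊢ (p2 → p2)
    [Ax] p2 ⊢ p2
  [Wk] (p2 ∧ p0) ⊢ (p2 → (p2 ∨ p2))
    [→I]  ⊢ (p2 → (p2 ∨ p2))
      [∨I₂] p2 ⊢ (p2 ∨ p2)
        [Ax] p2 ⊢ p2

Result: YES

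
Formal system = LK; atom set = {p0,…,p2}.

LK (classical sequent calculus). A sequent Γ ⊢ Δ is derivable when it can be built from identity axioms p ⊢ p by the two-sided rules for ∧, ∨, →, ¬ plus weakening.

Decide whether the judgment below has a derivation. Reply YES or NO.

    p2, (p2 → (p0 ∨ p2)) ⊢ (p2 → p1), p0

Search for a countermodel by truth-table:
  v=000: Γ:[p2=F, (p2 → (p0 ∨ p2))=T] Δ:[(p2 → p1)=T, p0=F] refutes=False
  v=001: Γ:[p2=T, (p2 → (p0 ∨ p2))=T] Δ:[(p2 → p1)=F, p0=F] refutes=True  ← countermodel

Result: NO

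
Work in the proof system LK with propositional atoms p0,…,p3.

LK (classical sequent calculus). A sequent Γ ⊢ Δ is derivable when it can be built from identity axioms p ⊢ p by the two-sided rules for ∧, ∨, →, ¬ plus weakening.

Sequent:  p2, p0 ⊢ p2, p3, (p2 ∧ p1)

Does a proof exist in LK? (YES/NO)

Derivation (root first):
[∧R] p2, p0 ⊢ p2, p3, (p2 ∧ p1)
  [WL] p2, p0 ⊢ p2
    [Ax] p2 ⊢ p2
  [WR] p2 ⊢ p2, p3, p1
    [WR] p2 ⊢ p2, p3
      [Ax] p2 ⊢ p2

Result: YES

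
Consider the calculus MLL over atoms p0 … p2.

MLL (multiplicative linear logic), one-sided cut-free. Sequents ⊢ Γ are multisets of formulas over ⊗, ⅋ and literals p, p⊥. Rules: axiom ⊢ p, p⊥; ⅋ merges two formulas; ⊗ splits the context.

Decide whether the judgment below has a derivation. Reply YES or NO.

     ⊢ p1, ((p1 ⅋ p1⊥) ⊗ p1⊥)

Derivation trace:
[⊗]  ⊢ p1, ((p1 ⅋ p1⊥) ⊗ p1⊥)
  [⅋]  ⊢ (p1 ⅋ p1⊥)
    [Ax]  ⊢ p1, p1⊥
  [Ax]  ⊢ p1, p1⊥

Result: YES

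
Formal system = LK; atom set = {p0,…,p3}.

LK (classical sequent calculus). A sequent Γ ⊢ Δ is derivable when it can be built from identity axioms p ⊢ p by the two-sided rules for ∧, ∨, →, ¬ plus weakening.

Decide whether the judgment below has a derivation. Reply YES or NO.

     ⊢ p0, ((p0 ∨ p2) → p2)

Derivation (root first):
[→R]  ⊢ p0, ((p0 ∨ p2) → p2)
  [∨L] (p0 ∨ p2) ⊢ p2, p0
    [Ax] p0 ⊢ p0
    [Ax] p2 ⊢ p2

Result: YES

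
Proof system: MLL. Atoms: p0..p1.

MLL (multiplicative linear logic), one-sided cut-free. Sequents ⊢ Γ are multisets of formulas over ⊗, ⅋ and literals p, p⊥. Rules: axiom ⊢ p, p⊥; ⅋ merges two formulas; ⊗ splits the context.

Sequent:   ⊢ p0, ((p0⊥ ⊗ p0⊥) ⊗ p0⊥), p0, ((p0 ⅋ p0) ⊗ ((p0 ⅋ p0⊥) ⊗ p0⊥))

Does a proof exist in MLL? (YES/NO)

Derivation trace:
[⊗]  ⊢ p0, ((p0⊥ ⊗ p0⊥) ⊗ p0⊥), p0, ((p0 ⅋ p0) ⊗ ((p0 ⅋ p0⊥) ⊗ p0⊥))
  [⅋]  ⊢ p0, ((p0⊥ ⊗ p0⊥) ⊗ p0⊥), (p0 ⅋ p0)
    [⊗]  ⊢ p0, p0, p0, ((p0⊥ ⊗ p0⊥) ⊗ p0⊥)
      [⊗]  ⊢ p0, p0, (p0⊥ ⊗ p0⊥)
        [Ax]  ⊢ p0, p0⊥
        [Ax]  ⊢ p0, p0⊥
      [Ax]  ⊢ p0, p0⊥
  [⊗]  ⊢ p0, ((p0 ⅋ p0⊥) ⊗ p0⊥)
    [⅋]  ⊢ (p0 ⅋ p0⊥)
      [Ax]  ⊢ p0, p0⊥
    [Ax]  ⊢ p0, p0⊥

Result: YES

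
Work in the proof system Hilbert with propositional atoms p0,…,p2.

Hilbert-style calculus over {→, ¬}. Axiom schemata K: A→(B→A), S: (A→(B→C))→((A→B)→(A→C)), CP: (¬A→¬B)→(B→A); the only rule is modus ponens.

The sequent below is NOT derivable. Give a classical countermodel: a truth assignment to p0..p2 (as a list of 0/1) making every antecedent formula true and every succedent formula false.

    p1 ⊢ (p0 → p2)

Enumerate valuations to refute Γ ⊢ Δ:
  v=000: Γ:[p1=F] Δ:[(p0 → p2)=T] refutes=False
  v=001: Γ:[p1=F] Δ:[(p0 → p2)=T] refutes=False
  v=010: Γ:[p1=T] Δ:[(p0 → p2)=T] refutes=False
  v=011: Γ:[p1=T] Δ:[(p0 → p2)=T] refutes=False
  v=100: Γ:[p1=F] Δ:[(p0 → p2)=F] refutes=False
  v=101: Γ:[p1=F] Δ:[(p0 → p2)=T] refutes=False
  v=110: Γ:[p1=T] Δ:[(p0 → p2)=F] refutes=True  ← countermodel

Result: [1, 1, 0]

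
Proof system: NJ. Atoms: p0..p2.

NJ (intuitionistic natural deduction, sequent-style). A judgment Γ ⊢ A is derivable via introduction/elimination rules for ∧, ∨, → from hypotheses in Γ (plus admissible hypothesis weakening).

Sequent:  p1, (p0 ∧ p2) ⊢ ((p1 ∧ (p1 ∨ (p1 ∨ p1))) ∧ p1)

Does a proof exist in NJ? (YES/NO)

Proof tree:
[∧I] p1, (p0 ∧ p2) ⊢ ((p1 ∧ (p1 ∨ (p1 ∨ p1))) ∧ p1)
  [∧I] p1 ⊢ (p1 ∧ (p1 ∨ (p1 ∨ p1)))
    [Wk] p1, p1 ⊢ p1
      [Ax] p1 ⊢ p1
    [∨I₂] p1 ⊢ (p1 ∨ (p1 ∨ p1))
      [∨I₁] p1 ⊢ (p1 ∨ p1)
        [Ax] p1 ⊢ p1
  [Wk] p1, (p0 ∧ p2) ⊢ p1
    [Ax] p1 ⊢ p1

Result: YES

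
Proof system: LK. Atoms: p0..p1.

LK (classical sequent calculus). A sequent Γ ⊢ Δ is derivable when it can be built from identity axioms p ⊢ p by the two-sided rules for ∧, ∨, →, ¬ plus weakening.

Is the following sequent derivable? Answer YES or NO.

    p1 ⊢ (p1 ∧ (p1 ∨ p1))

Derivation (root first):
[∧R] p1 ⊢ (p1 ∧ (p1 ∨ p1))
  [Ax] p1 ⊢ p1
  [∨R] p1 ⊢ (p1 ∨ p1)
    [WR] p1 ⊢ p1, p1
      [Ax] p1 ⊢ p1

Result: YES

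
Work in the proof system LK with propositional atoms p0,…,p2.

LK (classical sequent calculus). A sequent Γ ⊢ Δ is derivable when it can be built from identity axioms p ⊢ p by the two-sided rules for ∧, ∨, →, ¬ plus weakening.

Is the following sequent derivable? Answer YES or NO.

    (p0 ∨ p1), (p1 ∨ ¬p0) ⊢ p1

Derivation trace:
[∨L] (p0 ∨ p1), (p1 ∨ ¬p0) ⊢ p1
  [Ax] p1 ⊢ p1
  [¬L] (p0 ∨ p1), ¬p0 ⊢ p1
    [∨L] (p0 ∨ p1) ⊢ p1, p0
      [Ax] p0 ⊢ p0
      [Ax] p1 ⊢ p1

Result: YES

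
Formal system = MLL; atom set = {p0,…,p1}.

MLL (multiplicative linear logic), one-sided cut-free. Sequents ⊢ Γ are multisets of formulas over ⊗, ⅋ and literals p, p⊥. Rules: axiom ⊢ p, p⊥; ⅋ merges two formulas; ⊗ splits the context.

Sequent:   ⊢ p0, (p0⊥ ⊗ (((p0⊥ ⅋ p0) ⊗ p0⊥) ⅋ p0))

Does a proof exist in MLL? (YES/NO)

Proof tree:
[⊗]  ⊢ p0, (p0⊥ ⊗ (((p0⊥ ⅋ p0) ⊗ p0⊥) ⅋ p0))
  [Ax]  ⊢ p0, p0⊥
  [⅋]  ⊢ (((p0⊥ ⅋ p0) ⊗ p0⊥) ⅋ p0)
    [⊗]  ⊢ p0, ((p0⊥ ⅋ p0) ⊗ p0⊥)
      [⅋]  ⊢ (p0⊥ ⅋ p0)
        [Ax]  ⊢ p0, p0⊥
      [Ax]  ⊢ p0, p0⊥

Result: YES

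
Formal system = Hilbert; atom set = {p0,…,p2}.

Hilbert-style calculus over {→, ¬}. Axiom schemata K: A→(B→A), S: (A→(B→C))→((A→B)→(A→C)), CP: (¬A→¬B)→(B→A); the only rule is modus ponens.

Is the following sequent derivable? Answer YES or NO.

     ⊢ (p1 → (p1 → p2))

Truth-table refutation:
  v=000: Γ:[] Δ:[(p1 → (p1 → p2))=T] refutes=False
  v=001: Γ:[] Δ:[(p1 → (p1 → p2))=T] refutes=False
  v=010: Γ:[] Δ:[(p1 → (p1 → p2))=F] refutes=True  ← countermodel

Result: NO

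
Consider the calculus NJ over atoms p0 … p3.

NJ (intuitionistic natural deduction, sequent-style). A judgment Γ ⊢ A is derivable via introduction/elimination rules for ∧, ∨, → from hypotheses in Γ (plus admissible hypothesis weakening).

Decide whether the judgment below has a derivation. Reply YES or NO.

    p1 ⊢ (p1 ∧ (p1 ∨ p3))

Derivation (root first):
[∧I] p1 ⊢ (p1 ∧ (p1 ∨ p3))
  [Ax] p1 ⊢ p1
  [∨I₁] p1 ⊢ (p1 ∨ p3)
    [Ax] p1 ⊢ p1

Result: YES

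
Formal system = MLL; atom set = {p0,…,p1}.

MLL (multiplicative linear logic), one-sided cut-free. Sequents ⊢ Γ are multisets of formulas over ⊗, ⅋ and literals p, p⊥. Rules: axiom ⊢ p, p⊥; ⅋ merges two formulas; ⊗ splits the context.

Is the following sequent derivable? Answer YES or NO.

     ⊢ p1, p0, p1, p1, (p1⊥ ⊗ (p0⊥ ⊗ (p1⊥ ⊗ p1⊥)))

Derivation (root first):
[⊗]  ⊢ p1, p0, p1, p1, (p1⊥ ⊗ (p0⊥ ⊗ (p1⊥ ⊗ p1⊥)))
  [Ax]  ⊢ p1, p1⊥
  [⊗]  ⊢ p0, p1, p1, (p0⊥ ⊗ (p1⊥ ⊗ p1⊥))
    [Ax]  ⊢ p0, p0⊥
    [⊗]  ⊢ p1, p1, (p1⊥ ⊗ p1⊥)
      [Ax]  ⊢ p1, p1⊥
      [Ax]  ⊢ p1, p1⊥

Result: YES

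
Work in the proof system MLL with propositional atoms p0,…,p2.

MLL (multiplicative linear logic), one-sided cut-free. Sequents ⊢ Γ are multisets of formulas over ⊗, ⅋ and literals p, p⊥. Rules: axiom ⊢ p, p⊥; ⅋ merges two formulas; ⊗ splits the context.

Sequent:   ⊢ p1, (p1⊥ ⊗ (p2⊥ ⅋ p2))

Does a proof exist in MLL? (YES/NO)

Derivation trace:
[⊗]  ⊢ p1, (p1⊥ ⊗ (p2⊥ ⅋ p2))
  [Ax]  ⊢ p1, p1⊥
  [⅋]  ⊢ (p2⊥ ⅋ p2)
    [Ax]  ⊢ p2, p2⊥

Result: YES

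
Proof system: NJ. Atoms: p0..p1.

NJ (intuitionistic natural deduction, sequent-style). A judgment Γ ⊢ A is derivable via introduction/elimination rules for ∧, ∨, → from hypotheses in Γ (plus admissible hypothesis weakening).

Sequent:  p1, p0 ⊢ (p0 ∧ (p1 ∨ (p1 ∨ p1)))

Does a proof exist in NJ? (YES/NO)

Derivation trace:
[∧I] p1, p0 ⊢ (p0 ∧ (p1 ∨ (p1 ∨ p1)))
  [Wk] p0, p0 ⊢ p0
    [Ax] p0 ⊢ p0
  [∨I₂] p1 ⊢ (p1 ∨ (p1 ∨ p1))
    [∨I₂] p1 ⊢ (p1 ∨ p1)
      [Ax] p1 ⊢ p1

Result: YES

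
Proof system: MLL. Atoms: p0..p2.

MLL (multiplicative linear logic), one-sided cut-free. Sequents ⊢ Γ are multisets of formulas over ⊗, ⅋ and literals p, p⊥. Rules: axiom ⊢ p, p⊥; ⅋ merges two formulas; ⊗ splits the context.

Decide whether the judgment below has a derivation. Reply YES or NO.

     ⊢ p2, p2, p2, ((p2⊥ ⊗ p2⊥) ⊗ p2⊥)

Derivation (root first):
[⊗]  ⊢ p2, p2, p2, ((p2⊥ ⊗ p2⊥) ⊗ p2⊥)
  [⊗]  ⊢ p2, p2, (p2⊥ ⊗ p2⊥)
    [Ax]  ⊢ p2, p2⊥
    [Ax]  ⊢ p2, p2⊥
  [Ax]  ⊢ p2, p2⊥

Result: YES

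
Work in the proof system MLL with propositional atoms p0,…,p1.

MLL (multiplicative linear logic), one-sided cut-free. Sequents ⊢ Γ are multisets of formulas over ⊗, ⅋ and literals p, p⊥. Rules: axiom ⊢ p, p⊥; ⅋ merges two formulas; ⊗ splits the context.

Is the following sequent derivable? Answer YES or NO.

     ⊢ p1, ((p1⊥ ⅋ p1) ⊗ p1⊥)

Derivation trace:
[⊗]  ⊢ p1, ((p1⊥ ⅋ p1) ⊗ p1⊥)
  [⅋]  ⊢ (p1⊥ ⅋ p1)
    [Ax]  ⊢ p1, p1⊥
  [Ax]  ⊢ p1, p1⊥

Result: YES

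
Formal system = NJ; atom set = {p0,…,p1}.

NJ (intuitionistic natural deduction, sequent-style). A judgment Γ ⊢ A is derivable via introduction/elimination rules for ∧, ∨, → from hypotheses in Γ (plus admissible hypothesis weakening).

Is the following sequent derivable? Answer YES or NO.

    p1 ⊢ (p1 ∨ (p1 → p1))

Derivation (root first):
[∨I₂] p1 ⊢ (p1 ∨ (p1 → p1))
  [Wk] p1 ⊢ (p1 → p1)
    [→I]  ⊢ (p1 → p1)
      [Ax] p1 ⊢ p1

Result: YES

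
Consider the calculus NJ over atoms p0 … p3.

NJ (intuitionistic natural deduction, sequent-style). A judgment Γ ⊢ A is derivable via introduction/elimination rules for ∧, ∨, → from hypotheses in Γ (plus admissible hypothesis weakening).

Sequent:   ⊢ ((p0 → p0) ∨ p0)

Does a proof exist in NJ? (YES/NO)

Proof tree:
[∨I₁]  ⊢ ((p0 → p0) ∨ p0)
  [→I]  ⊢ (p0 → p0)
    [Ax] p0 ⊢ p0

Result: YES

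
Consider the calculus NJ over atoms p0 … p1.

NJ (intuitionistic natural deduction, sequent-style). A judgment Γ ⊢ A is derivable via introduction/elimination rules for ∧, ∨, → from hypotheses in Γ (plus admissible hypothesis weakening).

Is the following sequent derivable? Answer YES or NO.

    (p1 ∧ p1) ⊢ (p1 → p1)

Proof tree:
[→I] (p1 ∧ p1) ⊢ (p1 → p1)
  [Wk] p1, (p1 ∧ p1) ⊢ p1
    [Ax] p1 ⊢ p1

Result: YES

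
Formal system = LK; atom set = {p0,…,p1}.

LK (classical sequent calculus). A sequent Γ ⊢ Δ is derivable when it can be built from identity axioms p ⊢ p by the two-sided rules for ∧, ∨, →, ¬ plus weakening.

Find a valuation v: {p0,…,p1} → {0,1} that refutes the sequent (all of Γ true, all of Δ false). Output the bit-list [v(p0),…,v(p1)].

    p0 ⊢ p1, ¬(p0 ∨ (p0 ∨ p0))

Enumerate valuations to refute Γ ⊢ Δ:
  v=00: Γ:[p0=F] Δ:[p1=F, ¬(p0 ∨ (p0 ∨ p0))=T] refutes=False
  v=01: Γ:[p0=F] Δ:[p1=T, ¬(p0 ∨ (p0 ∨ p0))=T] refutes=False
  v=10: Γ:[p0=T] Δ:[p1=F, ¬(p0 ∨ (p0 ∨ p0))=F] refutes=True  ← countermodel

Result: [1, 0]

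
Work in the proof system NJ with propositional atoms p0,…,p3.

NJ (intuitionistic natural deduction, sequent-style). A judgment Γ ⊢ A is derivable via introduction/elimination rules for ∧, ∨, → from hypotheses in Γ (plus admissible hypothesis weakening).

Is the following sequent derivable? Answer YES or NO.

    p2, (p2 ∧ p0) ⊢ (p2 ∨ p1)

Proof tree:
[Wk] p2, (p2 ∧ p0) ⊢ (p2 ∨ p1)
  [∨I₁] p2 ⊢ (p2 ∨ p1)
    [Ax] p2 ⊢ p2

Result: YES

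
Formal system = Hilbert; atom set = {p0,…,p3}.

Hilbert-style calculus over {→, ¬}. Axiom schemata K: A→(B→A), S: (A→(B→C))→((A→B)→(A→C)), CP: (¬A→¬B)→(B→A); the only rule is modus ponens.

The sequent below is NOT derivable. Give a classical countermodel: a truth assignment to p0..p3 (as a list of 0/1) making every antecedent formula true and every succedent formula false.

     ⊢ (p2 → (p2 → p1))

Truth-table refutation:
  v=0000: Γ:[] Δ:[(p2 → (p2 → p1))=T] refutes=False
  v=0001: Γ:[] Δ:[(p2 → (p2 → p1))=T] refutes=False
  v=0010: Γ:[] Δ:[(p2 → (p2 → p1))=F] refutes=True  ← countermodel

Result: [0, 0, 1, 0]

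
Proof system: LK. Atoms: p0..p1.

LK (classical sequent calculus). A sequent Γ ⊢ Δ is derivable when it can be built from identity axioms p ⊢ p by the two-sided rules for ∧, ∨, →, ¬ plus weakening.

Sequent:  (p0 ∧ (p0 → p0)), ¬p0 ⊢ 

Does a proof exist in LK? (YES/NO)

Derivation trace:
[¬L] (p0 ∧ (p0 → p0)), ¬p0 ⊢ 
  [∧L] (p0 ∧ (p0 → p0)) ⊢ p0
    [→L] p0, (p0 → p0) ⊢ p0
      [Ax] p0 ⊢ p0
      [Ax] p0 ⊢ p0

Result: YES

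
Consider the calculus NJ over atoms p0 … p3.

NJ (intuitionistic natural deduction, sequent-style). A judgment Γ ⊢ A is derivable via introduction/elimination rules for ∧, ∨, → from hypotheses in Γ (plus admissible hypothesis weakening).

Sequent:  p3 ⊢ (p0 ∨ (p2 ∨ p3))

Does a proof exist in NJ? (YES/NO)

Derivation trace:
[∨I₂] p3 ⊢ (p0 ∨ (p2 ∨ p3))
  [∨I₂] p3 ⊢ (p2 ∨ p3)
    [Ax] p3 ⊢ p3

Result: YES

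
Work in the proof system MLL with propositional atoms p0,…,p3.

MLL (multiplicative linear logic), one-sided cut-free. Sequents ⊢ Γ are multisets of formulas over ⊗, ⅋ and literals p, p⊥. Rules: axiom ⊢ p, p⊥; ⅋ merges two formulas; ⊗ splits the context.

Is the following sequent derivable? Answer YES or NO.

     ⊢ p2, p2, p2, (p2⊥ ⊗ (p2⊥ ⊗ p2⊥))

Derivation trace:
[⊗]  ⊢ p2, p2, p2, (p2⊥ ⊗ (p2⊥ ⊗ p2⊥))
  [Ax]  ⊢ p2, p2⊥
  [⊗]  ⊢ p2, p2, (p2⊥ ⊗ p2⊥)
    [Ax]  ⊢ p2, p2⊥
    [Ax]  ⊢ p2, p2⊥

Result: YES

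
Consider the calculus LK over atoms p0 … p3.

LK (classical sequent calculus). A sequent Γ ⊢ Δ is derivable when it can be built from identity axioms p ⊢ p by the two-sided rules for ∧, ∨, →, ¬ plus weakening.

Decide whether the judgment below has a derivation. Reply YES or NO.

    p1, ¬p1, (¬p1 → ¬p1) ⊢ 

Proof tree:
[→L] p1, ¬p1, (¬p1 → ¬p1) ⊢ 
  [¬R] ¬p1 ⊢ ¬p1
    [¬L] p1, ¬p1 ⊢ 
      [Ax] p1 ⊢ p1
  [¬L] p1, ¬p1 ⊢ 
    [Ax] p1 ⊢ p1

Result: YES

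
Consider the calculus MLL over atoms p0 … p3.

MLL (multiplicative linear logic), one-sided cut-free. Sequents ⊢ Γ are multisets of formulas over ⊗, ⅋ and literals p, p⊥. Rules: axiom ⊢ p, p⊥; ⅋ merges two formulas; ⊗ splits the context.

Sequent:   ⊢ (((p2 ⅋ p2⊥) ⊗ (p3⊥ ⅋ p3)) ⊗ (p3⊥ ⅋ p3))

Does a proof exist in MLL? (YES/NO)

Proof tree:
[⊗]  ⊢ (((p2 ⅋ p2⊥) ⊗ (p3⊥ ⅋ p3)) ⊗ (p3⊥ ⅋ p3))
  [⊗]  ⊢ ((p2 ⅋ p2⊥) ⊗ (p3⊥ ⅋ p3))
    [⅋]  ⊢ (p2 ⅋ p2⊥)
      [Ax]  ⊢ p2, p2⊥
    [⅋]  ⊢ (p3⊥ ⅋ p3)
      [Ax]  ⊢ p3, p3⊥
  [⅋]  ⊢ (p3⊥ ⅋ p3)
    [Ax]  ⊢ p3, p3⊥

Result: YES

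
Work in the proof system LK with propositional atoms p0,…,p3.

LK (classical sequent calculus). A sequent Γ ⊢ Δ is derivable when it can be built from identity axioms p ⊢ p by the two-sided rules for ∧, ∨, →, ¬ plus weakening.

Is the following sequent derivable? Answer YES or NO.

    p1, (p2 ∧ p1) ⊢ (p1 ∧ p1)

Proof tree:
[∧R] p1, (p2 ∧ p1) ⊢ (p1 ∧ p1)
  [∧L] (p2 ∧ p1) ⊢ p1
    [WL] p1, p2 ⊢ p1
      [Ax] p1 ⊢ p1
  [Ax] p1 ⊢ p1

Result: YES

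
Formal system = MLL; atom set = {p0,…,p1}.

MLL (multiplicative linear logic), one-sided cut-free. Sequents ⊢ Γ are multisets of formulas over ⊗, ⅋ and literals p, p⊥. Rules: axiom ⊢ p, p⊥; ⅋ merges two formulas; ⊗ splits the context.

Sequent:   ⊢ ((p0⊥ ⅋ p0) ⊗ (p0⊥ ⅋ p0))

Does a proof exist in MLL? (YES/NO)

Derivation (root first):
[⊗]  ⊢ ((p0⊥ ⅋ p0) ⊗ (p0⊥ ⅋ p0))
  [⅋]  ⊢ (p0⊥ ⅋ p0)
    [Ax]  ⊢ p0, p0⊥
  [⅋]  ⊢ (p0⊥ ⅋ p0)
    [Ax]  ⊢ p0, p0⊥

Result: YES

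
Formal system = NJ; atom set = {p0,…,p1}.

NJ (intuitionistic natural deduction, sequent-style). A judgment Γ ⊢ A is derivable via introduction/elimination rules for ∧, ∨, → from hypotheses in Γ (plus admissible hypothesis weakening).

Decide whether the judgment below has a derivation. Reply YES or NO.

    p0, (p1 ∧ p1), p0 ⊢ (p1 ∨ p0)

Derivation trace:
[Wk] p0, (p1 ∧ p1), p0 ⊢ (p1 ∨ p0)
  [Wk] p0, (p1 ∧ p1) ⊢ (p1 ∨ p0)
    [∨I₂] p0 ⊢ (p1 ∨ p0)
      [Ax] p0 ⊢ p0

Result: YES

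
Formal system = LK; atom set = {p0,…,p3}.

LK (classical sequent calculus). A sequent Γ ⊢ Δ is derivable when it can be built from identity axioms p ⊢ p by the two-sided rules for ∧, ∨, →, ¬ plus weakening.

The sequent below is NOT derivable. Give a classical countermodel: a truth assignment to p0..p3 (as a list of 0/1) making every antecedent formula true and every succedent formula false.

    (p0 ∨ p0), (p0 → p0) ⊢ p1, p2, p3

Truth-table refutation:
  v=0000: Γ:[(p0 ∨ p0)=F, (p0 → p0)=T] Δ:[p1=F, p2=F, p3=F] refutes=False
  v=0001: Γ:[(p0 ∨ p0)=F, (p0 → p0)=T] Δ:[p1=F, p2=F, p3=T] refutes=False
  v=0010: Γ:[(p0 ∨ p0)=F, (p0 → p0)=T] Δ:[p1=F, p2=T, p3=F] refutes=False
  v=0011: Γ:[(p0 ∨ p0)=F, (p0 → p0)=T] Δ:[p1=F, p2=T, p3=T] refutes=False
  v=0100: Γ:[(p0 ∨ p0)=F, (p0 → p0)=T] Δ:[p1=T, p2=F, p3=F] refutes=False
  v=0101: Γ:[(p0 ∨ p0)=F, (p0 → p0)=T] Δ:[p1=T, p2=F, p3=T] refutes=False
  v=0110: Γ:[(p0 ∨ p0)=F, (p0 → p0)=T] Δ:[p1=T, p2=T, p3=F] refutes=False
  v=0111: Γ:[(p0 ∨ p0)=F, (p0 → p0)=T] Δ:[p1=T, p2=T, p3=T] refutes=False
  v=1000: Γ:[(p0 ∨ p0)=T, (p0 → p0)=T] Δ:[p1=F, p2=F, p3=F] refutes=True  ← countermodel

Result: [1, 0, 0, 0]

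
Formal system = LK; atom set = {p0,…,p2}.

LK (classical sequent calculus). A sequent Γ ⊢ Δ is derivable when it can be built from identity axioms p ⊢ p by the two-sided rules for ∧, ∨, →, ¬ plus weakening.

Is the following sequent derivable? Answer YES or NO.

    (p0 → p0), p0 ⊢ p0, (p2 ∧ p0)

Derivation trace:
[∧R] (p0 → p0), p0 ⊢ p0, (p2 ∧ p0)
  [WR] p0 ⊢ p0, p2
    [Ax] p0 ⊢ p0
  [→L] p0, (p0 → p0) ⊢ p0
    [Ax] p0 ⊢ p0
    [Ax] p0 ⊢ p0

Result: YES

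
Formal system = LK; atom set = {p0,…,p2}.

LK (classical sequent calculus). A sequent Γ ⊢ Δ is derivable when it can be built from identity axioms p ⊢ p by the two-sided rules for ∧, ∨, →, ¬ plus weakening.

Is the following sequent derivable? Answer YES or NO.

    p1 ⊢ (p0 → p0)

Derivation trace:
[WL] p1 ⊢ (p0 → p0)
  [→R]  ⊢ (p0 → p0)
    [Ax] p0 ⊢ p0

Result: YES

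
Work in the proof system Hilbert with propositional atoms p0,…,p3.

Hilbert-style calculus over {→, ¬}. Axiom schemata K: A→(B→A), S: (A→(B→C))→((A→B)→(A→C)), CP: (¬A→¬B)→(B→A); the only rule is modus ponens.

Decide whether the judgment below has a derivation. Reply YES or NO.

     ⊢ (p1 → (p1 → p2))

Search for a countermodel by truth-table:
  v=0000: Γ:[] Δ:[(p1 → (p1 → p2))=T] refutes=False
  v=0001: Γ:[] Δ:[(p1 → (p1 → p2))=T] refutes=False
  v=0010: Γ:[] Δ:[(p1 → (p1 → p2))=T] refutes=False
  v=0011: Γ:[] Δ:[(p1 → (p1 → p2))=T] refutes=False
  v=0100: Γ:[] Δ:[(p1 → (p1 → p2))=F] refutes=True  ← countermodel

Result: NO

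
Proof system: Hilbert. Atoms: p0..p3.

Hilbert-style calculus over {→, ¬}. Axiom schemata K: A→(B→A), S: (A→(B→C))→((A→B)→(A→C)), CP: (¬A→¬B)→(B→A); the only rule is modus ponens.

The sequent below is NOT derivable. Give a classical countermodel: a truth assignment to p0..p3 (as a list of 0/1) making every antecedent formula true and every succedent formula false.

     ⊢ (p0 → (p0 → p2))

Truth-table refutation:
  v=0000: Γ:[] Δ:[(p0 → (p0 → p2))=T] refutes=False
  v=0001: Γ:[] Δ:[(p0 → (p0 → p2))=T] refutes=False
  v=0010: Γ:[] Δ:[(p0 → (p0 → p2))=T] refutes=False
  v=0011: Γ:[] Δ:[(p0 → (p0 → p2))=T] refutes=False
  v=0100: Γ:[] Δ:[(p0 → (p0 → p2))=T] refutes=False
  v=0101: Γ:[] Δ:[(p0 → (p0 → p2))=T] refutes=False
  v=0110: Γ:[] Δ:[(p0 → (p0 → p2))=T] refutes=False
  v=0111: Γ:[] Δ:[(p0 → (p0 → p2))=T] refutes=False
  v=1000: Γ:[] Δ:[(p0 → (p0 → p2))=F] refutes=True  ← countermodel

Result: [1, 0, 0, 0]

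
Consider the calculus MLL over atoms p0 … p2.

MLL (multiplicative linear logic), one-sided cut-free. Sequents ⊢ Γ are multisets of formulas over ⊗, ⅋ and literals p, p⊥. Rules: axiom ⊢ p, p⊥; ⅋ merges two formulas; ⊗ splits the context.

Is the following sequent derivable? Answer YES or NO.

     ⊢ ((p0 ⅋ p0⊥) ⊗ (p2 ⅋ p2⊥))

Derivation (root first):
[⊗]  ⊢ ((p0 ⅋ p0⊥) ⊗ (p2 ⅋ p2⊥))
  [⅋]  ⊢ (p0 ⅋ p0⊥)
    [Ax]  ⊢ p0, p0⊥
  [⅋]  ⊢ (p2 ⅋ p2⊥)
    [Ax]  ⊢ p2, p2⊥

Result: YES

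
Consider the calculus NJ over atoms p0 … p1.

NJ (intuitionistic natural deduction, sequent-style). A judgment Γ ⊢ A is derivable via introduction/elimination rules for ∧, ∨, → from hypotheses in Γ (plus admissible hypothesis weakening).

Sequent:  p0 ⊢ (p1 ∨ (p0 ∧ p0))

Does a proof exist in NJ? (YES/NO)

Proof tree:
[∨I₂] p0 ⊢ (p1 ∨ (p0 ∧ p0))
  [∧I] p0 ⊢ (p0 ∧ p0)
    [Ax] p0 ⊢ p0
    [Ax] p0 ⊢ p0

Result: YES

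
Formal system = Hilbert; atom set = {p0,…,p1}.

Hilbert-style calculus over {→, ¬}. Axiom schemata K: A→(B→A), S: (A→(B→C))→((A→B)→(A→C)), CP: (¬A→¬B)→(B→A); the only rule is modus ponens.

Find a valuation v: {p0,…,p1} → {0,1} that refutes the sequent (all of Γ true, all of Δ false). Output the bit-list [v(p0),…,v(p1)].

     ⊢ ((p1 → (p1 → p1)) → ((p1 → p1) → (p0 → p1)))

Enumerate valuations to refute Γ ⊢ Δ:
  v=00: Γ:[] Δ:[((p1 → (p1 → p1)) → ((p1 → p1) → (p0 → p1)))=T] refutes=False
  v=01: Γ:[] Δ:[((p1 → (p1 → p1)) → ((p1 → p1) → (p0 → p1)))=T] refutes=False
  v=10: Γ:[] Δ:[((p1 → (p1 → p1)) → ((p1 → p1) → (p0 → p1)))=F] refutes=True  ← countermodel

Result: [1, 0]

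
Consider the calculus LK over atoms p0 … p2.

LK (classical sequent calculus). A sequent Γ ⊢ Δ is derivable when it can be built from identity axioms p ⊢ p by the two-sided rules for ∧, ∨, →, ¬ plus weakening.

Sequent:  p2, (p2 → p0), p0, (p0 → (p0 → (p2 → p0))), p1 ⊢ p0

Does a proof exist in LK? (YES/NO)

Proof tree:
[WL] p2, (p2 → p0), p0, (p0 → (p0 → (p2 → p0))), p1 ⊢ p0
  [→L] p2, (p2 → p0), p0, (p0 → (p0 → (p2 → p0))) ⊢ p0
    [→L] p2, (p2 → p0) ⊢ p0
      [Ax] p2 ⊢ p2
      [Ax] p0 ⊢ p0
    [→L] p2, p0, (p0 → (p2 → p0)) ⊢ p0
      [Ax] p0 ⊢ p0
      [→L] p2, (p2 → p0) ⊢ p0
        [Ax] p2 ⊢ p2
        [Ax] p0 ⊢ p0

Result: YES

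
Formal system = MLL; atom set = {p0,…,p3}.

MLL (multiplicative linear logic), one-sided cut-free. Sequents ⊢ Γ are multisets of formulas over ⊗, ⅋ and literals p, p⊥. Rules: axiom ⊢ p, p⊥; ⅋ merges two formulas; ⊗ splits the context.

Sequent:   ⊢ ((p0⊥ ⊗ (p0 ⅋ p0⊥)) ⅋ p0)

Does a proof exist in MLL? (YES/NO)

Proof tree:
[⅋]  ⊢ ((p0⊥ ⊗ (p0 ⅋ p0⊥)) ⅋ p0)
  [⊗]  ⊢ p0, (p0⊥ ⊗ (p0 ⅋ p0⊥))
    [Ax]  ⊢ p0, p0⊥
    [⅋]  ⊢ (p0 ⅋ p0⊥)
      [Ax]  ⊢ p0, p0⊥

Result: YES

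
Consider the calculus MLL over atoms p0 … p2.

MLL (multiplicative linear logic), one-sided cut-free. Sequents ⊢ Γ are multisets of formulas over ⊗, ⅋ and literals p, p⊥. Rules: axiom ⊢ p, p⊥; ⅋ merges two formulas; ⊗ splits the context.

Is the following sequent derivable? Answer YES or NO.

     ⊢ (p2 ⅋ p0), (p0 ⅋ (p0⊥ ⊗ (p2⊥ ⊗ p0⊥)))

Proof tree:
[⅋]  ⊢ (p2 ⅋ p0), (p0 ⅋ (p0⊥ ⊗ (p2⊥ ⊗ p0⊥)))
  [⅋]  ⊢ p0, (p0⊥ ⊗ (p2⊥ ⊗ p0⊥)), (p2 ⅋ p0)
    [⊗]  ⊢ p0, p2, p0, (p0⊥ ⊗ (p2⊥ ⊗ p0⊥))
      [Ax]  ⊢ p0, p0⊥
      [⊗]  ⊢ p2, p0, (p2⊥ ⊗ p0⊥)
        [Ax]  ⊢ p2, p2⊥
        [Ax]  ⊢ p0, p0⊥

Result: YES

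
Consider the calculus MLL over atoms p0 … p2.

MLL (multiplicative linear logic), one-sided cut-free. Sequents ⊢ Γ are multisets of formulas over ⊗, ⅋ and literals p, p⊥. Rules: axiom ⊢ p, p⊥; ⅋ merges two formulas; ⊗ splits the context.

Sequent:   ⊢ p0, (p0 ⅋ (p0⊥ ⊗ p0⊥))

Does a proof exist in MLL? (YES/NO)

Proof tree:
[⅋]  ⊢ p0, (p0 ⅋ (p0⊥ ⊗ p0⊥))
  [⊗]  ⊢ p0, p0, (p0⊥ ⊗ p0⊥)
    [Ax]  ⊢ p0, p0⊥
    [Ax]  ⊢ p0, p0⊥

Result: YES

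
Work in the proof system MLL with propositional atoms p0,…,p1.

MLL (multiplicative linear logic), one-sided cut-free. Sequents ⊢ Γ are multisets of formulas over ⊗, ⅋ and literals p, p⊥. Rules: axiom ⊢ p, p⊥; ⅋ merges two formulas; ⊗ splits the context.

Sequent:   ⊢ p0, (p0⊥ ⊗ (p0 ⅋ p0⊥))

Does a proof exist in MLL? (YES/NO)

Derivation trace:
[⊗]  ⊢ p0, (p0⊥ ⊗ (p0 ⅋ p0⊥))
  [Ax]  ⊢ p0, p0⊥
  [⅋]  ⊢ (p0 ⅋ p0⊥)
    [Ax]  ⊢ p0, p0⊥

Result: YES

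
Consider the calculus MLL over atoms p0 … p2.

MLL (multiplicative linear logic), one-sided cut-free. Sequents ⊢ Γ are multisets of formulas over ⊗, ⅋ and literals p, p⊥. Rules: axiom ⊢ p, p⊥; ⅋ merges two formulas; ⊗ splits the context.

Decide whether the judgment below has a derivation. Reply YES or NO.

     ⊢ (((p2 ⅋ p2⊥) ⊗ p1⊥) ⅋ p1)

Derivation (root first):
[⅋]  ⊢ (((p2 ⅋ p2⊥) ⊗ p1⊥) ⅋ p1)
  [⊗]  ⊢ p1, ((p2 ⅋ p2⊥) ⊗ p1⊥)
    [⅋]  ⊢ (p2 ⅋ p2⊥)
      [Ax]  ⊢ p2, p2⊥
    [Ax]  ⊢ p1, p1⊥

Result: YES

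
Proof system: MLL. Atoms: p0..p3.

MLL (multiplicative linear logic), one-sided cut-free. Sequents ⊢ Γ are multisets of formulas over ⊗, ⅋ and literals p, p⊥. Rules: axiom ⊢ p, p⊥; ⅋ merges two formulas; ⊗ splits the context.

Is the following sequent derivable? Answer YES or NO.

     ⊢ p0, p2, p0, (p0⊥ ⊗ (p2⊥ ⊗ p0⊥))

Proof tree:
[⊗]  ⊢ p0, p2, p0, (p0⊥ ⊗ (p2⊥ ⊗ p0⊥))
  [Ax]  ⊢ p0, p0⊥
  [⊗]  ⊢ p2, p0, (p2⊥ ⊗ p0⊥)
    [Ax]  ⊢ p2, p2⊥
    [Ax]  ⊢ p0, p0⊥

Result: YES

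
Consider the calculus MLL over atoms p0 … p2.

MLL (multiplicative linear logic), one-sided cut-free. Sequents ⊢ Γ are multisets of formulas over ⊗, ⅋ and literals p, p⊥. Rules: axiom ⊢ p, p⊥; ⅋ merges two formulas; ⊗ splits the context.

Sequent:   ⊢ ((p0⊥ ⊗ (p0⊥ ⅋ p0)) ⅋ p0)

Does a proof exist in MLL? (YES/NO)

Proof tree:
[⅋]  ⊢ ((p0⊥ ⊗ (p0⊥ ⅋ p0)) ⅋ p0)
  [⊗]  ⊢ p0, (p0⊥ ⊗ (p0⊥ ⅋ p0))
    [Ax]  ⊢ p0, p0⊥
    [⅋]  ⊢ (p0⊥ ⅋ p0)
      [Ax]  ⊢ p0, p0⊥

Result: YES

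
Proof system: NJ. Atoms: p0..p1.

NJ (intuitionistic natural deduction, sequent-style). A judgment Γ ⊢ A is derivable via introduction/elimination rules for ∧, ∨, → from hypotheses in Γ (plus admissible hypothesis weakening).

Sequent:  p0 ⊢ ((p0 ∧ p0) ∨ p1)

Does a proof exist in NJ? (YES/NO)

Derivation (root first):
[∨I₁] p0 ⊢ ((p0 ∧ p0) ∨ p1)
  [∧I] p0 ⊢ (p0 ∧ p0)
    [Ax] p0 ⊢ p0
    [Ax] p0 ⊢ p0

Result: YES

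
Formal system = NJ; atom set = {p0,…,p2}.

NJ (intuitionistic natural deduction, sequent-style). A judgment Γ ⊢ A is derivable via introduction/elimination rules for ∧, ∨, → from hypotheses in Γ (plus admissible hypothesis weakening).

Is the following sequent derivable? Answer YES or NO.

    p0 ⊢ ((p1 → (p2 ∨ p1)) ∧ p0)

Derivation (root first):
[∧I] p0 ⊢ ((p1 → (p2 ∨ p1)) ∧ p0)
  [→I]  ⊢ (p1 → (p2 ∨ p1))
    [∨I₂] p1 ⊢ (p2 ∨ p1)
      [Ax] p1 ⊢ p1
  [Ax] p0 ⊢ p0

Result: YES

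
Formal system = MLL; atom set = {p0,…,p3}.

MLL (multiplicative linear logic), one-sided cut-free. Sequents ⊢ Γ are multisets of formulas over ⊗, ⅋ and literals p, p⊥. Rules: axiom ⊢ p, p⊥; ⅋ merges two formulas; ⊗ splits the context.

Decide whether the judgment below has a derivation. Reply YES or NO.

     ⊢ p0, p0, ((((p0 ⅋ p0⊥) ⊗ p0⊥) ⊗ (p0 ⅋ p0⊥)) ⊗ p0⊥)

Derivation trace:
[⊗]  ⊢ p0, p0, ((((p0 ⅋ p0⊥) ⊗ p0⊥) ⊗ (p0 ⅋ p0⊥)) ⊗ p0⊥)
  [⊗]  ⊢ p0, (((p0 ⅋ p0⊥) ⊗ p0⊥) ⊗ (p0 ⅋ p0⊥))
    [⊗]  ⊢ p0, ((p0 ⅋ p0⊥) ⊗ p0⊥)
      [⅋]  ⊢ (p0 ⅋ p0⊥)
        [Ax]  ⊢ p0, p0⊥
      [Ax]  ⊢ p0, p0⊥
    [⅋]  ⊢ (p0 ⅋ p0⊥)
      [Ax]  ⊢ p0, p0⊥
  [Ax]  ⊢ p0, p0⊥

Result: YES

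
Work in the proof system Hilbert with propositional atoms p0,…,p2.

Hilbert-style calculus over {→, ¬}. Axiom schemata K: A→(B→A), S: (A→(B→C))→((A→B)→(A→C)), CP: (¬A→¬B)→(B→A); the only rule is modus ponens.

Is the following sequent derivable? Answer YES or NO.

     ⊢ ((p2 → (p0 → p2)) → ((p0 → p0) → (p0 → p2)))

Search for a countermodel by truth-table:
  v=000: Γ:[] Δ:[((p2 → (p0 → p2)) → ((p0 → p0) → (p0 → p2)))=T] refutes=False
  v=001: Γ:[] Δ:[((p2 → (p0 → p2)) → ((p0 → p0) → (p0 → p2)))=T] refutes=False
  v=010: Γ:[] Δ:[((p2 → (p0 → p2)) → ((p0 → p0) → (p0 → p2)))=T] refutes=False
  v=011: Γ:[] Δ:[((p2 → (p0 → p2)) → ((p0 → p0) → (p0 → p2)))=T] refutes=False
  v=100: Γ:[] Δ:[((p2 → (p0 → p2)) → ((p0 → p0) → (p0 → p2)))=F] refutes=True  ← countermodel

Result: NO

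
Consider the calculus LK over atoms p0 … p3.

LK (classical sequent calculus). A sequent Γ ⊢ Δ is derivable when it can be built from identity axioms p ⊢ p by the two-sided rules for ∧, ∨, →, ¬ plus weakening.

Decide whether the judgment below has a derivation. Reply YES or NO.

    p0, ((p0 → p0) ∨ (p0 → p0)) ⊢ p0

Derivation (root first):
[∨L] p0, ((p0 → p0) ∨ (p0 → p0)) ⊢ p0
  [→L] p0, (p0 → p0) ⊢ p0
    [Ax] p0 ⊢ p0
    [Ax] p0 ⊢ p0
  [→L] p0, (p0 → p0) ⊢ p0
    [Ax] p0 ⊢ p0
    [Ax] p0 ⊢ p0

Result: YES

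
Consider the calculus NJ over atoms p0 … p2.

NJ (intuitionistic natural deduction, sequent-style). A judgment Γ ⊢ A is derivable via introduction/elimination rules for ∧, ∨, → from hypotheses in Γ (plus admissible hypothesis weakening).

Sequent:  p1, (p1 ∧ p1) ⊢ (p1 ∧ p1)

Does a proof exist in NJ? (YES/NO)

Proof tree:
[∧I] p1, (p1 ∧ p1) ⊢ (p1 ∧ p1)
  [Ax] p1 ⊢ p1
  [Wk] p1, (p1 ∧ p1) ⊢ p1
    [Ax] p1 ⊢ p1

Result: YES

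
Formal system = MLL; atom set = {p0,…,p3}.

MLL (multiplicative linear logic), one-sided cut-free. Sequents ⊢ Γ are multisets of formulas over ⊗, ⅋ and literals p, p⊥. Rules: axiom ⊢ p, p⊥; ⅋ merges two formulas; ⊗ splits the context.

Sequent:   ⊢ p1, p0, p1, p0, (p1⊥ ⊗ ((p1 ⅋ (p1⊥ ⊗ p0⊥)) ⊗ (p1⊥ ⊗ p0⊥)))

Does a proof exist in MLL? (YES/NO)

Proof tree:
[⊗]  ⊢ p1, p0, p1, p0, (p1⊥ ⊗ ((p1 ⅋ (p1⊥ ⊗ p0⊥)) ⊗ (p1⊥ ⊗ p0⊥)))
  [Ax]  ⊢ p1, p1⊥
  [⊗]  ⊢ p0, p1, p0, ((p1 ⅋ (p1⊥ ⊗ p0⊥)) ⊗ (p1⊥ ⊗ p0⊥))
    [⅋]  ⊢ p0, (p1 ⅋ (p1⊥ ⊗ p0⊥))
      [⊗]  ⊢ p1, p0, (p1⊥ ⊗ p0⊥)
        [Ax]  ⊢ p1, p1⊥
        [Ax]  ⊢ p0, p0⊥
    [⊗]  ⊢ p1, p0, (p1⊥ ⊗ p0⊥)
      [Ax]  ⊢ p1, p1⊥
      [Ax]  ⊢ p0, p0⊥

Result: YES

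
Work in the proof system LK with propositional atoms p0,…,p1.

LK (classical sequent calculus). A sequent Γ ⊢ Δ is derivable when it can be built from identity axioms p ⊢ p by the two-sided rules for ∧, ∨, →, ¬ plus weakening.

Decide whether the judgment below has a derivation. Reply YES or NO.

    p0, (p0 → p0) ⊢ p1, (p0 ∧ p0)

Derivation (root first):
[→L] p0, (p0 → p0) ⊢ p1, (p0 ∧ p0)
  [WR] p0 ⊢ (p0 ∧ p0), p1, p0
    [WR] p0 ⊢ (p0 ∧ p0), p1
      [∧R] p0 ⊢ (p0 ∧ p0)
        [Ax] p0 ⊢ p0
        [Ax] p0 ⊢ p0
  [WR] p0 ⊢ (p0 ∧ p0), p1
    [∧R] p0 ⊢ (p0 ∧ p0)
      [Ax] p0 ⊢ p0
      [Ax] p0 ⊢ p0

Result: YES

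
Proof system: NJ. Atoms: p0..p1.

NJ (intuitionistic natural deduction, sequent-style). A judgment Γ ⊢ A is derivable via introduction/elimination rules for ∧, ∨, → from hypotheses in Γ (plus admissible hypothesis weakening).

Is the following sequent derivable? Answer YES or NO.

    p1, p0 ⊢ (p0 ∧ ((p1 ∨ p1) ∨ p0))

Proof tree:
[∧I] p1, p0 ⊢ (p0 ∧ ((p1 ∨ p1) ∨ p0))
  [→E] p0 ⊢ p0
    [→I] p0 ⊢ (p0 → p0)
      [Wk] p0, p0 ⊢ p0
        [Ax] p0 ⊢ p0
    [Wk] p0, p0 ⊢ p0
      [Ax] p0 ⊢ p0
  [∨I₁] p1 ⊢ ((p1 ∨ p1) ∨ p0)
    [∨I₂] p1 ⊢ (p1 ∨ p1)
      [Ax] p1 ⊢ p1

Result: YES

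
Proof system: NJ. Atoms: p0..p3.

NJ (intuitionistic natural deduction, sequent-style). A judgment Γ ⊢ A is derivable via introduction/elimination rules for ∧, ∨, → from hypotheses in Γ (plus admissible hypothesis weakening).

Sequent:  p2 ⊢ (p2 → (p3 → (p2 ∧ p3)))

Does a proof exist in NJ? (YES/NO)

Derivation (root first):
[Wk] p2 ⊢ (p2 → (p3 → (p2 ∧ p3)))
  [→I]  ⊢ (p2 → (p3 → (p2 ∧ p3)))
    [→I] p2 ⊢ (p3 → (p2 ∧ p3))
      [∧I] p2, p3 ⊢ (p2 ∧ p3)
        [Ax] p2 ⊢ p2
        [Ax] p3 ⊢ p3

Result: YES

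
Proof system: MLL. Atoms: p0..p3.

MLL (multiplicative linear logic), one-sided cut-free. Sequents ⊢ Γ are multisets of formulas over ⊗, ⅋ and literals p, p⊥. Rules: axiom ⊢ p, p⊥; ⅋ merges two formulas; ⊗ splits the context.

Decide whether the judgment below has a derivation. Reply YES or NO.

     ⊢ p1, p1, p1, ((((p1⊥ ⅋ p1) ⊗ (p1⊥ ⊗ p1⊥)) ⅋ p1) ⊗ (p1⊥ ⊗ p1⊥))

Proof tree:
[⊗]  ⊢ p1, p1, p1, ((((p1⊥ ⅋ p1) ⊗ (p1⊥ ⊗ p1⊥)) ⅋ p1) ⊗ (p1⊥ ⊗ p1⊥))
  [⅋]  ⊢ p1, (((p1⊥ ⅋ p1) ⊗ (p1⊥ ⊗ p1⊥)) ⅋ p1)
    [⊗]  ⊢ p1, p1, ((p1⊥ ⅋ p1) ⊗ (p1⊥ ⊗ p1⊥))
      [⅋]  ⊢ (p1⊥ ⅋ p1)
        [Ax]  ⊢ p1, p1⊥
      [⊗]  ⊢ p1, p1, (p1⊥ ⊗ p1⊥)
        [Ax]  ⊢ p1, p1⊥
        [Ax]  ⊢ p1, p1⊥
  [⊗]  ⊢ p1, p1, (p1⊥ ⊗ p1⊥)
    [Ax]  ⊢ p1, p1⊥
    [Ax]  ⊢ p1, p1⊥

Result: YES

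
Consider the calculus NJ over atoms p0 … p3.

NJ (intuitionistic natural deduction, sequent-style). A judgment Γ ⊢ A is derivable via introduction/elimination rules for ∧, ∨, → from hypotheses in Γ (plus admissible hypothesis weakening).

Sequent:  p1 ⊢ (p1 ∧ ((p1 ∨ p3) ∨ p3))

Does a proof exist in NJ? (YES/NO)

Proof tree:
[∧I] p1 ⊢ (p1 ∧ ((p1 ∨ p3) ∨ p3))
  [Ax] p1 ⊢ p1
  [∨I₁] p1 ⊢ ((p1 ∨ p3) ∨ p3)
    [∨I₁] p1 ⊢ (p1 ∨ p3)
      [Ax] p1 ⊢ p1

Result: YES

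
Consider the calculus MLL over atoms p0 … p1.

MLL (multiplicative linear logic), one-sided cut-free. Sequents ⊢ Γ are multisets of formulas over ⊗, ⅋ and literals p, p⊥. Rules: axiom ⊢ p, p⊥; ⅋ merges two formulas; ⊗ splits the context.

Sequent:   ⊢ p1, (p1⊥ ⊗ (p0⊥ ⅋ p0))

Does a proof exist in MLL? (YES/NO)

Derivation (root first):
[⊗]  ⊢ p1, (p1⊥ ⊗ (p0⊥ ⅋ p0))
  [Ax]  ⊢ p1, p1⊥
  [⅋]  ⊢ (p0⊥ ⅋ p0)
    [Ax]  ⊢ p0, p0⊥

Result: YES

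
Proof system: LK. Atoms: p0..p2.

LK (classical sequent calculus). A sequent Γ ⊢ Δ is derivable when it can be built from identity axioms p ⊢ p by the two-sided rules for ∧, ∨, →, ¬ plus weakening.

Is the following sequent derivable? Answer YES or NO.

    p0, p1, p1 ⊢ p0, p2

Proof tree:
[WR] p0, p1, p1 ⊢ p0, p2
  [WL] p0, p1, p1 ⊢ p0
    [WL] p0, p1 ⊢ p0
      [Ax] p0 ⊢ p0

Result: YES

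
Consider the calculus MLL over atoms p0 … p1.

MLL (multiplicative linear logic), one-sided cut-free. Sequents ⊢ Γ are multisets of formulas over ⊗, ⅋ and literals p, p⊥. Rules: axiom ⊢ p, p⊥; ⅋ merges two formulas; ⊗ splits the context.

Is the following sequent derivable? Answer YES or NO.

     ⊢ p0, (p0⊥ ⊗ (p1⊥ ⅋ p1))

Proof tree:
[⊗]  ⊢ p0, (p0⊥ ⊗ (p1⊥ ⅋ p1))
  [Ax]  ⊢ p0, p0⊥
  [⅋]  ⊢ (p1⊥ ⅋ p1)
    [Ax]  ⊢ p1, p1⊥

Result: YES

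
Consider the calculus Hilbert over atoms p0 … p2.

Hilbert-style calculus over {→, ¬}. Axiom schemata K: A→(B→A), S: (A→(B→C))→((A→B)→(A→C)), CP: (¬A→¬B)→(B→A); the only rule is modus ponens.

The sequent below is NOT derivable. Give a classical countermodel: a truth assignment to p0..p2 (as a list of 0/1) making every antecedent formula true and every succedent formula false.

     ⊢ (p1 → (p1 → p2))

Search for a countermodel by truth-table:
  v=000: Γ:[] Δ:[(p1 → (p1 → p2))=T] refutes=False
  v=001: Γ:[] Δ:[(p1 → (p1 → p2))=T] refutes=False
  v=010: Γ:[] Δ:[(p1 → (p1 → p2))=F] refutes=True  ← countermodel

Result: [0, 1, 0]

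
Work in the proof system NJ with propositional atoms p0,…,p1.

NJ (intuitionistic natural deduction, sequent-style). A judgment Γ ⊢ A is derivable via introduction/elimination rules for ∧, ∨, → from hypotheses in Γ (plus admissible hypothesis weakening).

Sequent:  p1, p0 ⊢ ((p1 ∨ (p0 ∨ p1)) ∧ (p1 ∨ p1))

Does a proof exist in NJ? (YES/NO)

Proof tree:
[∧I] p1, p0 ⊢ ((p1 ∨ (p0 ∨ p1)) ∧ (p1 ∨ p1))
  [∨I₂] p0 ⊢ (p1 ∨ (p0 ∨ p1))
    [∨I₁] p0 ⊢ (p0 ∨ p1)
      [Ax] p0 ⊢ p0
  [∨I₁] p1 ⊢ (p1 ∨ p1)
    [Ax] p1 ⊢ p1

Result: YES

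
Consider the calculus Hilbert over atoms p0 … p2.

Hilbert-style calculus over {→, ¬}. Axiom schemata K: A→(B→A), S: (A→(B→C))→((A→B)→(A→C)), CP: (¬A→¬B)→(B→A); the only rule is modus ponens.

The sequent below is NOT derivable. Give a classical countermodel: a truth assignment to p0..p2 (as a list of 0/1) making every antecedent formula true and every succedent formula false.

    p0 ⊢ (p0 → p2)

Enumerate valuations to refute Γ ⊢ Δ:
  v=000: Γ:[p0=F] Δ:[(p0 → p2)=T] refutes=False
  v=001: Γ:[p0=F] Δ:[(p0 → p2)=T] refutes=False
  v=010: Γ:[p0=F] Δ:[(p0 → p2)=T] refutes=False
  v=011: Γ:[p0=F] Δ:[(p0 → p2)=T] refutes=False
  v=100: Γ:[p0=T] Δ:[(p0 → p2)=F] refutes=True  ← countermodel

Result: [1, 0, 0]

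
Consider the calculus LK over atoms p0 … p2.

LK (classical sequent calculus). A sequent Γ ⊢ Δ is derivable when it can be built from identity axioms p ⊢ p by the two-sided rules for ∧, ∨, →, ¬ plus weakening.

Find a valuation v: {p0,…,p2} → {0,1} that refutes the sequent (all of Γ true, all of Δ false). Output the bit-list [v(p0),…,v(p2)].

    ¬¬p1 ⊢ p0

Search for a countermodel by truth-table:
  v=000: Γ:[¬¬p1=F] Δ:[p0=F] refutes=False
  v=001: Γ:[¬¬p1=F] Δ:[p0=F] refutes=False
  v=010: Γ:[¬¬p1=T] Δ:[p0=F] refutes=True  ← countermodel

Result: [0, 1, 0]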